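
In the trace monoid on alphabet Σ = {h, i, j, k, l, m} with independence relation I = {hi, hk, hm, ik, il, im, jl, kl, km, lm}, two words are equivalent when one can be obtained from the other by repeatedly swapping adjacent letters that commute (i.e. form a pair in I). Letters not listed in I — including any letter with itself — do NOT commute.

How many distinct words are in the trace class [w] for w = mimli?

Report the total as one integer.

30

0(m) covers ∅
1(i) covers ∅
2(m) covers 0:m
3(l) covers ∅
4(i) covers 1:i
floor of heap: 0:m, 1:i, 3:l
completions by unplaced set U, small U first (add the entries for U minus each lowest piece of U):
  |U|=1: {2}:1  {3}:1  {4}:1
  |U|=2: {0,2}:1  {1,4}:1  {2,3}:2  {2,4}:2  {3,4}:2
  |U|=3: {0,2,3}:3  {0,2,4}:3  {1,2,4}:3  {1,3,4}:3  {2,3,4}:6
  start at 0(m): 12
  start at 1(i): 12
  start at 3(l): 6
sum over floor = 30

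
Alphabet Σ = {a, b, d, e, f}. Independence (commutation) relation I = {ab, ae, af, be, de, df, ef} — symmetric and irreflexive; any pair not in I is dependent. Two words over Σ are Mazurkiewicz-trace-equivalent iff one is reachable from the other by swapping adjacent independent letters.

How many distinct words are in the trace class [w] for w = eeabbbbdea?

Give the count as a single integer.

600

0(e) covers ∅
1(e) covers 0:e
2(a) covers ∅
3(b) covers ∅
4(b) covers 3:b
5(b) covers 4:b
6(b) covers 5:b
7(d) covers 2:a, 6:b
8(e) covers 1:e
9(a) covers 7:d
floor of heap: 0:e, 2:a, 3:b
completions by unplaced set U, small U first (add the entries for U minus each lowest piece of U):
  |U|=1: {8}:1  {9}:1
  |U|=2: {1,8}:1  {7,9}:1  {8,9}:2
  |U|=3: {0,1,8}:1  {1,8,9}:3  {2,7,9}:1  {6,7,9}:1  {7,8,9}:3
  |U|=4: {0,1,8,9}:4  {1,7,8,9}:6  {2,6,7,9}:2  {2,7,8,9}:4  {5,6,7,9}:1  {6,7,8,9}:4
  |U|=5: {0,1,7,8,9}:10  {1,2,7,8,9}:10  {1,6,7,8,9}:10  {2,5,6,7,9}:3  {2,6,7,8,9}:10  {4,5,6,7,9}:1  {5,6,7,8,9}:5
  |U|=6: {0,1,2,7,8,9}:20  {0,1,6,7,8,9}:20  {1,2,6,7,8,9}:30  {1,5,6,7,8,9}:15  {2,4,5,6,7,9}:4  {2,5,6,7,8,9}:18  {3,4,5,6,7,9}:1  {4,5,6,7,8,9}:6
  |U|=7: {0,1,2,6,7,8,9}:70  {0,1,5,6,7,8,9}:35  {1,2,5,6,7,8,9}:63  {1,4,5,6,7,8,9}:21  {2,3,4,5,6,7,9}:5  {2,4,5,6,7,8,9}:28  {3,4,5,6,7,8,9}:7
  |U|=8: {0,1,2,5,6,7,8,9}:168  {0,1,4,5,6,7,8,9}:56  {1,2,4,5,6,7,8,9}:112  {1,3,4,5,6,7,8,9}:28  {2,3,4,5,6,7,8,9}:40
  start at 0(e): 180
  start at 2(a): 84
  start at 3(b): 336
sum over floor = 600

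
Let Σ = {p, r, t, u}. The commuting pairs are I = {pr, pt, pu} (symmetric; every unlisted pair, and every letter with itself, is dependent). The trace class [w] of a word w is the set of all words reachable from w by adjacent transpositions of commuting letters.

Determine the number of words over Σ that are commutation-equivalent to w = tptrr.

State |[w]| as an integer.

5

drop 0:t onto floor
drop 1:p onto floor
drop 2:t onto {0:t}
drop 3:r onto {2:t}
drop 4:r onto {3:r}
ground layer = {0:t, 1:p}
drop-orders for the pieces not yet dropped (sum over which currently-grounded one goes next):
  1 to go: {1} 1  {4} 1
  2 to go: {1,4} 2  {3,4} 1
  3 to go: {1,3,4} 3  {2,3,4} 1
  if 0:t drops first: 4 orders
  if 1:p drops first: 1 orders
heap linearizations: 5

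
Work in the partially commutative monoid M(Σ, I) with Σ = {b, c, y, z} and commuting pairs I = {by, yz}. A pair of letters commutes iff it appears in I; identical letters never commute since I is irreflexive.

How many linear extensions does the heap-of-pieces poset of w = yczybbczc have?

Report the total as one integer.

0(y) covers ∅
1(c) covers 0:y
2(z) covers 1:c
3(y) covers 1:c
4(b) covers 2:z
5(b) covers 4:b
6(c) covers 3:y, 5:b
7(z) covers 6:c
8(c) covers 7:z
floor of heap: 0:y
completions by unplaced set U, small U first (add the entries for U minus each lowest piece of U):
  |U|=1: {8}:1
  |U|=2: {7,8}:1
  |U|=3: {6,7,8}:1
  |U|=4: {3,6,7,8}:1  {5,6,7,8}:1
  |U|=5: {3,5,6,7,8}:2  {4,5,6,7,8}:1
  |U|=6: {2,4,5,6,7,8}:1  {3,4,5,6,7,8}:3
  |U|=7: {2,3,4,5,6,7,8}:4
  start at 0(y): 4

4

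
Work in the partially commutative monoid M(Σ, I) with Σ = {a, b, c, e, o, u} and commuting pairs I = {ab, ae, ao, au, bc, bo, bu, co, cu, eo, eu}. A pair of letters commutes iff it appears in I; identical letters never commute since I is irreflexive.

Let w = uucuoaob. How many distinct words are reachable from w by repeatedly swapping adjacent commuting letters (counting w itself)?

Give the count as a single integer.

0(u) covers ∅
1(u) covers 0:u
2(c) covers ∅
3(u) covers 1:u
4(o) covers 3:u
5(a) covers 2:c
6(o) covers 4:o
7(b) covers ∅
floor of heap: 0:u, 2:c, 7:b
completions by unplaced set U, small U first (add the entries for U minus each lowest piece of U):
  |U|=1: {5}:1  {6}:1  {7}:1
  |U|=2: {2,5}:1  {4,6}:1  {5,6}:2  {5,7}:2  {6,7}:2
  |U|=3: {2,5,6}:3  {2,5,7}:3  {3,4,6}:1  {4,5,6}:3  {4,6,7}:3  {5,6,7}:6
  |U|=4: {1,3,4,6}:1  {2,4,5,6}:6  {2,5,6,7}:12  {3,4,5,6}:4  {3,4,6,7}:4  {4,5,6,7}:12
  |U|=5: {0,1,3,4,6}:1  {1,3,4,5,6}:5  {1,3,4,6,7}:5  {2,3,4,5,6}:10  {2,4,5,6,7}:30  {3,4,5,6,7}:20
  |U|=6: {0,1,3,4,5,6}:6  {0,1,3,4,6,7}:6  {1,2,3,4,5,6}:15  {1,3,4,5,6,7}:30  {2,3,4,5,6,7}:60
  start at 0(u): 105
  start at 2(c): 42
  start at 7(b): 21
sum over floor = 168

168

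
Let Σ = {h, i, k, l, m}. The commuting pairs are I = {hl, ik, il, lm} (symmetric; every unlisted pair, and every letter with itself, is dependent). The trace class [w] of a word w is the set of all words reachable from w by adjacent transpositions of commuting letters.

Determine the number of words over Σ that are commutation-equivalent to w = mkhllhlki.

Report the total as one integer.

30

piece 0:m — minimal
piece 1:k rests on {0:m}
piece 2:h rests on {1:k}
piece 3:l rests on {1:k}
piece 4:l rests on {3:l}
piece 5:h rests on {2:h}
piece 6:l rests on {4:l}
piece 7:k rests on {5:h, 6:l}
piece 8:i rests on {5:h}
minimal pieces: {0:m}
ways to finish when only these pieces remain (= sum over removing one remaining piece with nothing left below it):
  1 left: {7}→1  {8}→1
  2 left: {6,7}→1  {7,8}→2
  3 left: {4,6,7}→1  {5,7,8}→2  {6,7,8}→3
  4 left: {2,5,7,8}→2  {3,4,6,7}→1  {4,6,7,8}→4  {5,6,7,8}→5
  5 left: {2,5,6,7,8}→7  {3,4,6,7,8}→5  {4,5,6,7,8}→9
  6 left: {2,4,5,6,7,8}→16  {3,4,5,6,7,8}→14
  7 left: {2,3,4,5,6,7,8}→30
  placing 0:m first → 30 extensions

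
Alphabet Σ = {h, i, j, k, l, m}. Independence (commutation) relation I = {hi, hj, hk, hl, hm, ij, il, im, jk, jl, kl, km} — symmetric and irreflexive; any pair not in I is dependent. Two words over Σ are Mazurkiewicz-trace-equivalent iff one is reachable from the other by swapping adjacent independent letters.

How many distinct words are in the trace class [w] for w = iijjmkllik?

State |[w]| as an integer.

0(i) covers ∅
1(i) covers 0:i
2(j) covers ∅
3(j) covers 2:j
4(m) covers 3:j
5(k) covers 1:i
6(l) covers 4:m
7(l) covers 6:l
8(i) covers 5:k
9(k) covers 8:i
floor of heap: 0:i, 2:j
completions by unplaced set U, small U first (add the entries for U minus each lowest piece of U):
  |U|=1: {7}:1  {9}:1
  |U|=2: {6,7}:1  {7,9}:2  {8,9}:1
  |U|=3: {4,6,7}:1  {5,8,9}:1  {6,7,9}:3  {7,8,9}:3
  |U|=4: {1,5,8,9}:1  {3,4,6,7}:1  {4,6,7,9}:4  {5,7,8,9}:4  {6,7,8,9}:6
  |U|=5: {0,1,5,8,9}:1  {1,5,7,8,9}:5  {2,3,4,6,7}:1  {3,4,6,7,9}:5  {4,6,7,8,9}:10  {5,6,7,8,9}:10
  |U|=6: {0,1,5,7,8,9}:6  {1,5,6,7,8,9}:15  {2,3,4,6,7,9}:6  {3,4,6,7,8,9}:15  {4,5,6,7,8,9}:20
  |U|=7: {0,1,5,6,7,8,9}:21  {1,4,5,6,7,8,9}:35  {2,3,4,6,7,8,9}:21  {3,4,5,6,7,8,9}:35
  |U|=8: {0,1,4,5,6,7,8,9}:56  {1,3,4,5,6,7,8,9}:70  {2,3,4,5,6,7,8,9}:56
  start at 0(i): 126
  start at 2(j): 126
sum over floor = 252

252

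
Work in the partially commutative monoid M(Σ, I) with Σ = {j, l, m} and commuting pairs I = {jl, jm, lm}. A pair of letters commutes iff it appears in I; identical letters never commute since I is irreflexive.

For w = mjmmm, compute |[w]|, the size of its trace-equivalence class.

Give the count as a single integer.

5

drop 0:m onto floor
drop 1:j onto floor
drop 2:m onto {0:m}
drop 3:m onto {2:m}
drop 4:m onto {3:m}
ground layer = {0:m, 1:j}
drop-orders for the pieces not yet dropped (sum over which currently-grounded one goes next):
  1 to go: {1} 1  {4} 1
  2 to go: {1,4} 2  {3,4} 1
  3 to go: {1,3,4} 3  {2,3,4} 1
  if 0:m drops first: 4 orders
  if 1:j drops first: 1 orders
heap linearizations: 5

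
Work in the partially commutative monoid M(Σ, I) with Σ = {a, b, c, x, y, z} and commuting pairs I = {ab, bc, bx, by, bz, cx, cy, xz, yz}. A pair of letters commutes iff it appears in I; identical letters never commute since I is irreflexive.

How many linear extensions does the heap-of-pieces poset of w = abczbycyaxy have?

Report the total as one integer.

550

0(a) covers ∅
1(b) covers ∅
2(c) covers 0:a
3(z) covers 2:c
4(b) covers 1:b
5(y) covers 0:a
6(c) covers 3:z
7(y) covers 5:y
8(a) covers 6:c, 7:y
9(x) covers 8:a
10(y) covers 9:x
floor of heap: 0:a, 1:b
completions by unplaced set U, small U first (add the entries for U minus each lowest piece of U):
  |U|=1: {4}:1  {10}:1
  |U|=2: {1,4}:1  {4,10}:2  {9,10}:1
  |U|=3: {1,4,10}:3  {4,9,10}:3  {8,9,10}:1
  |U|=4: {1,4,9,10}:6  {4,8,9,10}:4  {6,8,9,10}:1  {7,8,9,10}:1
  |U|=5: {1,4,8,9,10}:10  {3,6,8,9,10}:1  {4,6,8,9,10}:5  {4,7,8,9,10}:5  {5,7,8,9,10}:1  {6,7,8,9,10}:2
  |U|=6: {1,4,6,8,9,10}:15  {1,4,7,8,9,10}:15  {2,3,6,8,9,10}:1  {3,4,6,8,9,10}:6  {3,6,7,8,9,10}:3  {4,5,7,8,9,10}:6  {4,6,7,8,9,10}:12  {5,6,7,8,9,10}:3
  |U|=7: {1,3,4,6,8,9,10}:21  {1,4,5,7,8,9,10}:21  {1,4,6,7,8,9,10}:42  {2,3,4,6,8,9,10}:7  {2,3,6,7,8,9,10}:4  {3,4,6,7,8,9,10}:21  {3,5,6,7,8,9,10}:6  {4,5,6,7,8,9,10}:21
  |U|=8: {1,2,3,4,6,8,9,10}:28  {1,3,4,6,7,8,9,10}:84  {1,4,5,6,7,8,9,10}:84  {2,3,4,6,7,8,9,10}:32  {2,3,5,6,7,8,9,10}:10  {3,4,5,6,7,8,9,10}:48
  |U|=9: {0,2,3,5,6,7,8,9,10}:10  {1,2,3,4,6,7,8,9,10}:144  {1,3,4,5,6,7,8,9,10}:216  {2,3,4,5,6,7,8,9,10}:90
  start at 0(a): 450
  start at 1(b): 100
sum over floor = 550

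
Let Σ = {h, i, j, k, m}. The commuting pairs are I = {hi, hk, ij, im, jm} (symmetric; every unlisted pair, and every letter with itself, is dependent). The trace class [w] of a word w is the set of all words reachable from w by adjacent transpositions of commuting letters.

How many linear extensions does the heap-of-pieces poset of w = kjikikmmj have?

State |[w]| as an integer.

piece 0:k — minimal
piece 1:j rests on {0:k}
piece 2:i rests on {0:k}
piece 3:k rests on {1:j, 2:i}
piece 4:i rests on {3:k}
piece 5:k rests on {4:i}
piece 6:m rests on {5:k}
piece 7:m rests on {6:m}
piece 8:j rests on {5:k}
minimal pieces: {0:k}
ways to finish when only these pieces remain (= sum over removing one remaining piece with nothing left below it):
  1 left: {7}→1  {8}→1
  2 left: {6,7}→1  {7,8}→2
  3 left: {6,7,8}→3
  4 left: {5,6,7,8}→3
  5 left: {4,5,6,7,8}→3
  6 left: {3,4,5,6,7,8}→3
  7 left: {1,3,4,5,6,7,8}→3  {2,3,4,5,6,7,8}→3
  placing 0:k first → 6 extensions

6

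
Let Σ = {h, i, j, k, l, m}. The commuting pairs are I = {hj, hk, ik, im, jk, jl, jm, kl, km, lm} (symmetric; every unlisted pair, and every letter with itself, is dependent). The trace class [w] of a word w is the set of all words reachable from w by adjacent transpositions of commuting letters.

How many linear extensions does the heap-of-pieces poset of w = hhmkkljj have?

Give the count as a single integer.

840

drop 0:h onto floor
drop 1:h onto {0:h}
drop 2:m onto {1:h}
drop 3:k onto floor
drop 4:k onto {3:k}
drop 5:l onto {1:h}
drop 6:j onto floor
drop 7:j onto {6:j}
ground layer = {0:h, 3:k, 6:j}
drop-orders for the pieces not yet dropped (sum over which currently-grounded one goes next):
  1 to go: {2} 1  {4} 1  {5} 1  {7} 1
  2 to go: {2,4} 2  {2,5} 2  {2,7} 2  {3,4} 1  {4,5} 2  {4,7} 2  {5,7} 2  {6,7} 1
  3 to go: {1,2,5} 2  {2,3,4} 3  {2,4,5} 6  {2,4,7} 6  {2,5,7} 6  {2,6,7} 3  {3,4,5} 3  {3,4,7} 3  {4,5,7} 6  {4,6,7} 3  {5,6,7} 3
  4 to go: {0,1,2,5} 2  {1,2,4,5} 8  {1,2,5,7} 8  {2,3,4,5} 12  {2,3,4,7} 12  {2,4,5,7} 24  {2,4,6,7} 12  {2,5,6,7} 12  {3,4,5,7} 12  {3,4,6,7} 6  {4,5,6,7} 12
  5 to go: {0,1,2,4,5} 10  {0,1,2,5,7} 10  {1,2,3,4,5} 20  {1,2,4,5,7} 40  {1,2,5,6,7} 20  {2,3,4,5,7} 60  {2,3,4,6,7} 30  {2,4,5,6,7} 60  {3,4,5,6,7} 30
  6 to go: {0,1,2,3,4,5} 30  {0,1,2,4,5,7} 60  {0,1,2,5,6,7} 30  {1,2,3,4,5,7} 120  {1,2,4,5,6,7} 120  {2,3,4,5,6,7} 180
  if 0:h drops first: 420 orders
  if 3:k drops first: 210 orders
  if 6:j drops first: 210 orders
heap linearizations: 840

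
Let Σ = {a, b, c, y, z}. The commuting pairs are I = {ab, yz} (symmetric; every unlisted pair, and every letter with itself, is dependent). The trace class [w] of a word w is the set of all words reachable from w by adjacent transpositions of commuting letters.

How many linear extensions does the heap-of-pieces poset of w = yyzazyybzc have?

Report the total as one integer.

9

drop 0:y onto floor
drop 1:y onto {0:y}
drop 2:z onto floor
drop 3:a onto {1:y, 2:z}
drop 4:z onto {3:a}
drop 5:y onto {3:a}
drop 6:y onto {5:y}
drop 7:b onto {4:z, 6:y}
drop 8:z onto {7:b}
drop 9:c onto {8:z}
ground layer = {0:y, 2:z}
drop-orders for the pieces not yet dropped (sum over which currently-grounded one goes next):
  1 to go: {9} 1
  2 to go: {8,9} 1
  3 to go: {7,8,9} 1
  4 to go: {4,7,8,9} 1  {6,7,8,9} 1
  5 to go: {4,6,7,8,9} 2  {5,6,7,8,9} 1
  6 to go: {4,5,6,7,8,9} 3
  7 to go: {3,4,5,6,7,8,9} 3
  8 to go: {1,3,4,5,6,7,8,9} 3  {2,3,4,5,6,7,8,9} 3
  if 0:y drops first: 6 orders
  if 2:z drops first: 3 orders
heap linearizations: 9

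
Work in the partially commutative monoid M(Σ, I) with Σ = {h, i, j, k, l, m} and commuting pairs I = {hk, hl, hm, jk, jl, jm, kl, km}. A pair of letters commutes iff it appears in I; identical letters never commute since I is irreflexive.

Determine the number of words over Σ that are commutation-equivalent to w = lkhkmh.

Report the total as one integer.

drop 0:l onto floor
drop 1:k onto floor
drop 2:h onto floor
drop 3:k onto {1:k}
drop 4:m onto {0:l}
drop 5:h onto {2:h}
ground layer = {0:l, 1:k, 2:h}
drop-orders for the pieces not yet dropped (sum over which currently-grounded one goes next):
  1 to go: {3} 1  {4} 1  {5} 1
  2 to go: {0,4} 1  {1,3} 1  {2,5} 1  {3,4} 2  {3,5} 2  {4,5} 2
  3 to go: {0,3,4} 3  {0,4,5} 3  {1,3,4} 3  {1,3,5} 3  {2,3,5} 3  {2,4,5} 3  {3,4,5} 6
  4 to go: {0,1,3,4} 6  {0,2,4,5} 6  {0,3,4,5} 12  {1,2,3,5} 6  {1,3,4,5} 12  {2,3,4,5} 12
  if 0:l drops first: 30 orders
  if 1:k drops first: 30 orders
  if 2:h drops first: 30 orders
heap linearizations: 90

90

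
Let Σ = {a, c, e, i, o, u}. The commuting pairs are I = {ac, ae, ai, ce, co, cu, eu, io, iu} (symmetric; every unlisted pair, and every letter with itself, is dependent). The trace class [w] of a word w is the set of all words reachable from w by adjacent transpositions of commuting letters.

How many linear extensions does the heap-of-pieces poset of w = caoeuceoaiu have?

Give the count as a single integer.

405

0(c) covers ∅
1(a) covers ∅
2(o) covers 1:a
3(e) covers 2:o
4(u) covers 2:o
5(c) covers 0:c
6(e) covers 3:e
7(o) covers 4:u, 6:e
8(a) covers 7:o
9(i) covers 5:c, 6:e
10(u) covers 8:a
floor of heap: 0:c, 1:a
completions by unplaced set U, small U first (add the entries for U minus each lowest piece of U):
  |U|=1: {9}:1  {10}:1
  |U|=2: {5,9}:1  {8,10}:1  {9,10}:2
  |U|=3: {0,5,9}:1  {5,9,10}:3  {7,8,10}:1  {8,9,10}:3
  |U|=4: {0,5,9,10}:4  {4,7,8,10}:1  {5,8,9,10}:6  {7,8,9,10}:4
  |U|=5: {0,5,8,9,10}:10  {4,7,8,9,10}:5  {5,7,8,9,10}:10  {6,7,8,9,10}:4
  |U|=6: {0,5,7,8,9,10}:20  {3,6,7,8,9,10}:4  {4,5,7,8,9,10}:15  {4,6,7,8,9,10}:9  {5,6,7,8,9,10}:14
  |U|=7: {0,4,5,7,8,9,10}:35  {0,5,6,7,8,9,10}:34  {3,4,6,7,8,9,10}:13  {3,5,6,7,8,9,10}:18  {4,5,6,7,8,9,10}:38
  |U|=8: {0,3,5,6,7,8,9,10}:52  {0,4,5,6,7,8,9,10}:107  {2,3,4,6,7,8,9,10}:13  {3,4,5,6,7,8,9,10}:69
  |U|=9: {0,3,4,5,6,7,8,9,10}:228  {1,2,3,4,6,7,8,9,10}:13  {2,3,4,5,6,7,8,9,10}:82
  start at 0(c): 95
  start at 1(a): 310
sum over floor = 405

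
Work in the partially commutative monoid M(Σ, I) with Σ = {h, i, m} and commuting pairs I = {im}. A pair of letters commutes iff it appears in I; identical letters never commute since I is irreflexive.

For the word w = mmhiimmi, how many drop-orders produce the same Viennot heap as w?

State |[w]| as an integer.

10

#0=m has no predecessor
#1=m depends on [0:m]
#2=h depends on [1:m]
#3=i depends on [2:h]
#4=i depends on [3:i]
#5=m depends on [2:h]
#6=m depends on [5:m]
#7=i depends on [4:i]
sources: [0:m]
N(rest) = Σ N(rest − s) over sources s of rest; N(one piece) = 1:
  size 1 → [6]=1  [7]=1
  size 2 → [4,7]=1  [5,6]=1  [6,7]=2
  size 3 → [3,4,7]=1  [4,6,7]=3  [5,6,7]=3
  size 4 → [3,4,6,7]=4  [4,5,6,7]=6
  size 5 → [3,4,5,6,7]=10
  size 6 → [2,3,4,5,6,7]=10
  first=0(m) contributes 10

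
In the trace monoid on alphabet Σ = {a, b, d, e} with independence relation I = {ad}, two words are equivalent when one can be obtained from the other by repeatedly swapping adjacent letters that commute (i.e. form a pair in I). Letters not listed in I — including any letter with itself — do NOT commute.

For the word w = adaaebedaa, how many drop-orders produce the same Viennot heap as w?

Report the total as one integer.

piece 0:a — minimal
piece 1:d — minimal
piece 2:a rests on {0:a}
piece 3:a rests on {2:a}
piece 4:e rests on {1:d, 3:a}
piece 5:b rests on {4:e}
piece 6:e rests on {5:b}
piece 7:d rests on {6:e}
piece 8:a rests on {6:e}
piece 9:a rests on {8:a}
minimal pieces: {0:a, 1:d}
ways to finish when only these pieces remain (= sum over removing one remaining piece with nothing left below it):
  1 left: {7}→1  {9}→1
  2 left: {7,9}→2  {8,9}→1
  3 left: {7,8,9}→3
  4 left: {6,7,8,9}→3
  5 left: {5,6,7,8,9}→3
  6 left: {4,5,6,7,8,9}→3
  7 left: {1,4,5,6,7,8,9}→3  {3,4,5,6,7,8,9}→3
  8 left: {1,3,4,5,6,7,8,9}→6  {2,3,4,5,6,7,8,9}→3
  placing 0:a first → 9 extensions
  placing 1:d first → 3 extensions
total linear extensions = 12

12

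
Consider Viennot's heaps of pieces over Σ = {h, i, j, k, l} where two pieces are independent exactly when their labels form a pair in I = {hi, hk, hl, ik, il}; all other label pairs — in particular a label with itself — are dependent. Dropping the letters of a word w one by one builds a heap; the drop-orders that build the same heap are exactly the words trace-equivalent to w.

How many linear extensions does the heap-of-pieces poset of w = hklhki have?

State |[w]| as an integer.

0(h) covers ∅
1(k) covers ∅
2(l) covers 1:k
3(h) covers 0:h
4(k) covers 2:l
5(i) covers ∅
floor of heap: 0:h, 1:k, 5:i
completions by unplaced set U, small U first (add the entries for U minus each lowest piece of U):
  |U|=1: {3}:1  {4}:1  {5}:1
  |U|=2: {0,3}:1  {2,4}:1  {3,4}:2  {3,5}:2  {4,5}:2
  |U|=3: {0,3,4}:3  {0,3,5}:3  {1,2,4}:1  {2,3,4}:3  {2,4,5}:3  {3,4,5}:6
  |U|=4: {0,2,3,4}:6  {0,3,4,5}:12  {1,2,3,4}:4  {1,2,4,5}:4  {2,3,4,5}:12
  start at 0(h): 20
  start at 1(k): 30
  start at 5(i): 10
sum over floor = 60

60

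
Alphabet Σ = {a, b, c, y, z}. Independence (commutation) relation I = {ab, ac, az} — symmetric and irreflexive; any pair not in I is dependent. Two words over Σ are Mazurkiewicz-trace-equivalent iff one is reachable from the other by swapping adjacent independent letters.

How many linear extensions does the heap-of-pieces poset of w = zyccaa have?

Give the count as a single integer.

6

drop 0:z onto floor
drop 1:y onto {0:z}
drop 2:c onto {1:y}
drop 3:c onto {2:c}
drop 4:a onto {1:y}
drop 5:a onto {4:a}
ground layer = {0:z}
drop-orders for the pieces not yet dropped (sum over which currently-grounded one goes next):
  1 to go: {3} 1  {5} 1
  2 to go: {2,3} 1  {3,5} 2  {4,5} 1
  3 to go: {2,3,5} 3  {3,4,5} 3
  4 to go: {2,3,4,5} 6
  if 0:z drops first: 6 orders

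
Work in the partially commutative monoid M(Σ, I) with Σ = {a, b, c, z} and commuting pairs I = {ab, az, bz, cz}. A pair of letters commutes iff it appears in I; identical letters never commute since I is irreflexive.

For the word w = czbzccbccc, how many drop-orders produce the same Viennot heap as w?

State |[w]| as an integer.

45

0(c) covers ∅
1(z) covers ∅
2(b) covers 0:c
3(z) covers 1:z
4(c) covers 2:b
5(c) covers 4:c
6(b) covers 5:c
7(c) covers 6:b
8(c) covers 7:c
9(c) covers 8:c
floor of heap: 0:c, 1:z
completions by unplaced set U, small U first (add the entries for U minus each lowest piece of U):
  |U|=1: {3}:1  {9}:1
  |U|=2: {1,3}:1  {3,9}:2  {8,9}:1
  |U|=3: {1,3,9}:3  {3,8,9}:3  {7,8,9}:1
  |U|=4: {1,3,8,9}:6  {3,7,8,9}:4  {6,7,8,9}:1
  |U|=5: {1,3,7,8,9}:10  {3,6,7,8,9}:5  {5,6,7,8,9}:1
  |U|=6: {1,3,6,7,8,9}:15  {3,5,6,7,8,9}:6  {4,5,6,7,8,9}:1
  |U|=7: {1,3,5,6,7,8,9}:21  {2,4,5,6,7,8,9}:1  {3,4,5,6,7,8,9}:7
  |U|=8: {0,2,4,5,6,7,8,9}:1  {1,3,4,5,6,7,8,9}:28  {2,3,4,5,6,7,8,9}:8
  start at 0(c): 36
  start at 1(z): 9
sum over floor = 45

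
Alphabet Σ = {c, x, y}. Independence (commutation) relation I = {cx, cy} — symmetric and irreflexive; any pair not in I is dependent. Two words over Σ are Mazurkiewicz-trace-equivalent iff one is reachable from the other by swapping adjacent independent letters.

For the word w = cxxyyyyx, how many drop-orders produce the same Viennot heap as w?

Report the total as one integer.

0(c) covers ∅
1(x) covers ∅
2(x) covers 1:x
3(y) covers 2:x
4(y) covers 3:y
5(y) covers 4:y
6(y) covers 5:y
7(x) covers 6:y
floor of heap: 0:c, 1:x
completions by unplaced set U, small U first (add the entries for U minus each lowest piece of U):
  |U|=1: {0}:1  {7}:1
  |U|=2: {0,7}:2  {6,7}:1
  |U|=3: {0,6,7}:3  {5,6,7}:1
  |U|=4: {0,5,6,7}:4  {4,5,6,7}:1
  |U|=5: {0,4,5,6,7}:5  {3,4,5,6,7}:1
  |U|=6: {0,3,4,5,6,7}:6  {2,3,4,5,6,7}:1
  start at 0(c): 1
  start at 1(x): 7
sum over floor = 8

8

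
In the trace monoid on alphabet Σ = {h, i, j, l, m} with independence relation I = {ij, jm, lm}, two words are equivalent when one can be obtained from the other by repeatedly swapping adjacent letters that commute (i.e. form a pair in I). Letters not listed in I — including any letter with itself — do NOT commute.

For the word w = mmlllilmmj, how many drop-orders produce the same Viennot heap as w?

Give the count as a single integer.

drop 0:m onto floor
drop 1:m onto {0:m}
drop 2:l onto floor
drop 3:l onto {2:l}
drop 4:l onto {3:l}
drop 5:i onto {1:m, 4:l}
drop 6:l onto {5:i}
drop 7:m onto {5:i}
drop 8:m onto {7:m}
drop 9:j onto {6:l}
ground layer = {0:m, 2:l}
drop-orders for the pieces not yet dropped (sum over which currently-grounded one goes next):
  1 to go: {8} 1  {9} 1
  2 to go: {6,9} 1  {7,8} 1  {8,9} 2
  3 to go: {6,8,9} 3  {7,8,9} 3
  4 to go: {6,7,8,9} 6
  5 to go: {5,6,7,8,9} 6
  6 to go: {1,5,6,7,8,9} 6  {4,5,6,7,8,9} 6
  7 to go: {0,1,5,6,7,8,9} 6  {1,4,5,6,7,8,9} 12  {3,4,5,6,7,8,9} 6
  8 to go: {0,1,4,5,6,7,8,9} 18  {1,3,4,5,6,7,8,9} 18  {2,3,4,5,6,7,8,9} 6
  if 0:m drops first: 24 orders
  if 2:l drops first: 36 orders
heap linearizations: 60

60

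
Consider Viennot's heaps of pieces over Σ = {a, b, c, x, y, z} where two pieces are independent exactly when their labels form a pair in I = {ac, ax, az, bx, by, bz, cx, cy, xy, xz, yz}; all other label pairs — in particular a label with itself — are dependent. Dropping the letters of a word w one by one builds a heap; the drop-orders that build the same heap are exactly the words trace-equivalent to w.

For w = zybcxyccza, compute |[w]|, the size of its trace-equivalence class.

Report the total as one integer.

1630

0(z) covers ∅
1(y) covers ∅
2(b) covers ∅
3(c) covers 0:z, 2:b
4(x) covers ∅
5(y) covers 1:y
6(c) covers 3:c
7(c) covers 6:c
8(z) covers 7:c
9(a) covers 2:b, 5:y
floor of heap: 0:z, 1:y, 2:b, 4:x
completions by unplaced set U, small U first (add the entries for U minus each lowest piece of U):
  |U|=1: {4}:1  {8}:1  {9}:1
  |U|=2: {4,8}:2  {4,9}:2  {5,9}:1  {7,8}:1  {8,9}:2
  |U|=3: {1,5,9}:1  {4,5,9}:3  {4,7,8}:3  {4,8,9}:6  {5,8,9}:3  {6,7,8}:1  {7,8,9}:3
  |U|=4: {1,4,5,9}:4  {1,5,8,9}:4  {3,6,7,8}:1  {4,5,8,9}:12  {4,6,7,8}:4  {4,7,8,9}:12  {5,7,8,9}:6  {6,7,8,9}:4
  |U|=5: {0,3,6,7,8}:1  {1,4,5,8,9}:20  {1,5,7,8,9}:10  {3,4,6,7,8}:5  {3,6,7,8,9}:5  {4,5,7,8,9}:30  {4,6,7,8,9}:20  {5,6,7,8,9}:10
  |U|=6: {0,3,4,6,7,8}:6  {0,3,6,7,8,9}:6  {1,4,5,7,8,9}:60  {1,5,6,7,8,9}:20  {2,3,6,7,8,9}:5  {3,4,6,7,8,9}:30  {3,5,6,7,8,9}:15  {4,5,6,7,8,9}:60
  |U|=7: {0,2,3,6,7,8,9}:11  {0,3,4,6,7,8,9}:42  {0,3,5,6,7,8,9}:21  {1,3,5,6,7,8,9}:35  {1,4,5,6,7,8,9}:140  {2,3,4,6,7,8,9}:35  {2,3,5,6,7,8,9}:20  {3,4,5,6,7,8,9}:105
  |U|=8: {0,1,3,5,6,7,8,9}:56  {0,2,3,4,6,7,8,9}:88  {0,2,3,5,6,7,8,9}:52  {0,3,4,5,6,7,8,9}:168  {1,2,3,5,6,7,8,9}:55  {1,3,4,5,6,7,8,9}:280  {2,3,4,5,6,7,8,9}:160
  start at 0(z): 495
  start at 1(y): 468
  start at 2(b): 504
  start at 4(x): 163
sum over floor = 1630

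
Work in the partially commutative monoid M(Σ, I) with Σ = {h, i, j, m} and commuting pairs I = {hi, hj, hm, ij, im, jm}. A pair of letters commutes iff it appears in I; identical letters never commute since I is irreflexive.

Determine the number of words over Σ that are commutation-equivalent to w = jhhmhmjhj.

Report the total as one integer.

1260

piece 0:j — minimal
piece 1:h — minimal
piece 2:h rests on {1:h}
piece 3:m — minimal
piece 4:h rests on {2:h}
piece 5:m rests on {3:m}
piece 6:j rests on {0:j}
piece 7:h rests on {4:h}
piece 8:j rests on {6:j}
minimal pieces: {0:j, 1:h, 3:m}
ways to finish when only these pieces remain (= sum over removing one remaining piece with nothing left below it):
  1 left: {5}→1  {7}→1  {8}→1
  2 left: {3,5}→1  {4,7}→1  {5,7}→2  {5,8}→2  {6,8}→1  {7,8}→2
  3 left: {0,6,8}→1  {2,4,7}→1  {3,5,7}→3  {3,5,8}→3  {4,5,7}→3  {4,7,8}→3  {5,6,8}→3  {5,7,8}→6  {6,7,8}→3
  4 left: {0,5,6,8}→4  {0,6,7,8}→4  {1,2,4,7}→1  {2,4,5,7}→4  {2,4,7,8}→4  {3,4,5,7}→6  {3,5,6,8}→6  {3,5,7,8}→12  {4,5,7,8}→12  {4,6,7,8}→6  {5,6,7,8}→12
  5 left: {0,3,5,6,8}→10  {0,4,6,7,8}→10  {0,5,6,7,8}→20  {1,2,4,5,7}→5  {1,2,4,7,8}→5  {2,3,4,5,7}→10  {2,4,5,7,8}→20  {2,4,6,7,8}→10  {3,4,5,7,8}→30  {3,5,6,7,8}→30  {4,5,6,7,8}→30
  6 left: {0,2,4,6,7,8}→20  {0,3,5,6,7,8}→60  {0,4,5,6,7,8}→60  {1,2,3,4,5,7}→15  {1,2,4,5,7,8}→30  {1,2,4,6,7,8}→15  {2,3,4,5,7,8}→60  {2,4,5,6,7,8}→60  {3,4,5,6,7,8}→90
  7 left: {0,1,2,4,6,7,8}→35  {0,2,4,5,6,7,8}→140  {0,3,4,5,6,7,8}→210  {1,2,3,4,5,7,8}→105  {1,2,4,5,6,7,8}→105  {2,3,4,5,6,7,8}→210
  placing 0:j first → 420 extensions
  placing 1:h first → 560 extensions
  placing 3:m first → 280 extensions
total linear extensions = 1260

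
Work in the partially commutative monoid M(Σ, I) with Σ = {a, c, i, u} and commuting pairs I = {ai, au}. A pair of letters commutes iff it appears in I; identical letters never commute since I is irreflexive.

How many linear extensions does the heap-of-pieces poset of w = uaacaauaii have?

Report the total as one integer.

60

piece 0:u — minimal
piece 1:a — minimal
piece 2:a rests on {1:a}
piece 3:c rests on {0:u, 2:a}
piece 4:a rests on {3:c}
piece 5:a rests on {4:a}
piece 6:u rests on {3:c}
piece 7:a rests on {5:a}
piece 8:i rests on {6:u}
piece 9:i rests on {8:i}
minimal pieces: {0:u, 1:a}
ways to finish when only these pieces remain (= sum over removing one remaining piece with nothing left below it):
  1 left: {7}→1  {9}→1
  2 left: {5,7}→1  {7,9}→2  {8,9}→1
  3 left: {4,5,7}→1  {5,7,9}→3  {6,8,9}→1  {7,8,9}→3
  4 left: {4,5,7,9}→4  {5,7,8,9}→6  {6,7,8,9}→4
  5 left: {4,5,7,8,9}→10  {5,6,7,8,9}→10
  6 left: {4,5,6,7,8,9}→20
  7 left: {3,4,5,6,7,8,9}→20
  8 left: {0,3,4,5,6,7,8,9}→20  {2,3,4,5,6,7,8,9}→20
  placing 0:u first → 20 extensions
  placing 1:a first → 40 extensions
total linear extensions = 60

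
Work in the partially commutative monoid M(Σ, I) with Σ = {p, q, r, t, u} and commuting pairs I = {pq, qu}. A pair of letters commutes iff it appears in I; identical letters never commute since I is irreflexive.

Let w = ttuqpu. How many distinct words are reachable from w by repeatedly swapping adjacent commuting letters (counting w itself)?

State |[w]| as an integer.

drop 0:t onto floor
drop 1:t onto {0:t}
drop 2:u onto {1:t}
drop 3:q onto {1:t}
drop 4:p onto {2:u}
drop 5:u onto {4:p}
ground layer = {0:t}
drop-orders for the pieces not yet dropped (sum over which currently-grounded one goes next):
  1 to go: {3} 1  {5} 1
  2 to go: {3,5} 2  {4,5} 1
  3 to go: {2,4,5} 1  {3,4,5} 3
  4 to go: {2,3,4,5} 4
  if 0:t drops first: 4 orders

4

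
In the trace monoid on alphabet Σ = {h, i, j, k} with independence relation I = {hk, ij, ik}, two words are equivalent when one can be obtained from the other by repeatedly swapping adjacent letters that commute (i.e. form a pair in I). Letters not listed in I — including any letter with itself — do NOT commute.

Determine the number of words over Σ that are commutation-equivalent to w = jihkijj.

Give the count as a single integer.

17

piece 0:j — minimal
piece 1:i — minimal
piece 2:h rests on {0:j, 1:i}
piece 3:k rests on {0:j}
piece 4:i rests on {2:h}
piece 5:j rests on {2:h, 3:k}
piece 6:j rests on {5:j}
minimal pieces: {0:j, 1:i}
ways to finish when only these pieces remain (= sum over removing one remaining piece with nothing left below it):
  1 left: {4}→1  {6}→1
  2 left: {4,6}→2  {5,6}→1
  3 left: {3,5,6}→1  {4,5,6}→3
  4 left: {2,4,5,6}→3  {3,4,5,6}→4
  5 left: {1,2,4,5,6}→3  {2,3,4,5,6}→7
  placing 0:j first → 10 extensions
  placing 1:i first → 7 extensions
total linear extensions = 17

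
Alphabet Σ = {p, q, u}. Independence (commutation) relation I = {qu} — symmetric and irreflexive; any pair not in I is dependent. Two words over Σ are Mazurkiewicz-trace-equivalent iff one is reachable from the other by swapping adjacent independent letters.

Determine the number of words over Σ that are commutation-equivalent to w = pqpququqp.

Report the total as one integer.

drop 0:p onto floor
drop 1:q onto {0:p}
drop 2:p onto {1:q}
drop 3:q onto {2:p}
drop 4:u onto {2:p}
drop 5:q onto {3:q}
drop 6:u onto {4:u}
drop 7:q onto {5:q}
drop 8:p onto {6:u, 7:q}
ground layer = {0:p}
drop-orders for the pieces not yet dropped (sum over which currently-grounded one goes next):
  1 to go: {8} 1
  2 to go: {6,8} 1  {7,8} 1
  3 to go: {4,6,8} 1  {5,7,8} 1  {6,7,8} 2
  4 to go: {3,5,7,8} 1  {4,6,7,8} 3  {5,6,7,8} 3
  5 to go: {3,5,6,7,8} 4  {4,5,6,7,8} 6
  6 to go: {3,4,5,6,7,8} 10
  7 to go: {2,3,4,5,6,7,8} 10
  if 0:p drops first: 10 orders

10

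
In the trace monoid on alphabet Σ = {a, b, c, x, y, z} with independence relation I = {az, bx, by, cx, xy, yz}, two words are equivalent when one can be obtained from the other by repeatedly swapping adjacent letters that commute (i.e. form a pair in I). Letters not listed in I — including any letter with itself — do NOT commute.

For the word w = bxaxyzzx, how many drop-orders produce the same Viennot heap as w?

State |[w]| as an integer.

10

#0=b has no predecessor
#1=x has no predecessor
#2=a depends on [0:b, 1:x]
#3=x depends on [2:a]
#4=y depends on [2:a]
#5=z depends on [3:x]
#6=z depends on [5:z]
#7=x depends on [6:z]
sources: [0:b, 1:x]
N(rest) = Σ N(rest − s) over sources s of rest; N(one piece) = 1:
  size 1 → [4]=1  [7]=1
  size 2 → [4,7]=2  [6,7]=1
  size 3 → [4,6,7]=3  [5,6,7]=1
  size 4 → [3,5,6,7]=1  [4,5,6,7]=4
  size 5 → [3,4,5,6,7]=5
  size 6 → [2,3,4,5,6,7]=5
  first=0(b) contributes 5
  first=1(x) contributes 5
|[w]| = 10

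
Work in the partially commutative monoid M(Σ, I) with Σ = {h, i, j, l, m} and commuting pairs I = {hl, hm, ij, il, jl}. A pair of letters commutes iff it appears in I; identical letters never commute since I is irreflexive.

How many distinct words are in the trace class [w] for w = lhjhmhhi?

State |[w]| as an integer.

18

piece 0:l — minimal
piece 1:h — minimal
piece 2:j rests on {1:h}
piece 3:h rests on {2:j}
piece 4:m rests on {0:l, 2:j}
piece 5:h rests on {3:h}
piece 6:h rests on {5:h}
piece 7:i rests on {4:m, 6:h}
minimal pieces: {0:l, 1:h}
ways to finish when only these pieces remain (= sum over removing one remaining piece with nothing left below it):
  1 left: {7}→1
  2 left: {4,7}→1  {6,7}→1
  3 left: {0,4,7}→1  {4,6,7}→2  {5,6,7}→1
  4 left: {0,4,6,7}→3  {3,5,6,7}→1  {4,5,6,7}→3
  5 left: {0,4,5,6,7}→6  {3,4,5,6,7}→4
  6 left: {0,3,4,5,6,7}→10  {2,3,4,5,6,7}→4
  placing 0:l first → 4 extensions
  placing 1:h first → 14 extensions
total linear extensions = 18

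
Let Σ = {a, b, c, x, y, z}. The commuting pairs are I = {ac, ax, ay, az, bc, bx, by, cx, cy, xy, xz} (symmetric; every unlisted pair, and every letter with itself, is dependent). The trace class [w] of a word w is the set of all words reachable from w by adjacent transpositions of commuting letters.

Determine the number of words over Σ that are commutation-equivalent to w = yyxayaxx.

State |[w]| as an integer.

drop 0:y onto floor
drop 1:y onto {0:y}
drop 2:x onto floor
drop 3:a onto floor
drop 4:y onto {1:y}
drop 5:a onto {3:a}
drop 6:x onto {2:x}
drop 7:x onto {6:x}
ground layer = {0:y, 2:x, 3:a}
drop-orders for the pieces not yet dropped (sum over which currently-grounded one goes next):
  1 to go: {4} 1  {5} 1  {7} 1
  2 to go: {1,4} 1  {3,5} 1  {4,5} 2  {4,7} 2  {5,7} 2  {6,7} 1
  3 to go: {0,1,4} 1  {1,4,5} 3  {1,4,7} 3  {2,6,7} 1  {3,4,5} 3  {3,5,7} 3  {4,5,7} 6  {4,6,7} 3  {5,6,7} 3
  4 to go: {0,1,4,5} 4  {0,1,4,7} 4  {1,3,4,5} 6  {1,4,5,7} 12  {1,4,6,7} 6  {2,4,6,7} 4  {2,5,6,7} 4  {3,4,5,7} 12  {3,5,6,7} 6  {4,5,6,7} 12
  5 to go: {0,1,3,4,5} 10  {0,1,4,5,7} 20  {0,1,4,6,7} 10  {1,2,4,6,7} 10  {1,3,4,5,7} 30  {1,4,5,6,7} 30  {2,3,5,6,7} 10  {2,4,5,6,7} 20  {3,4,5,6,7} 30
  6 to go: {0,1,2,4,6,7} 20  {0,1,3,4,5,7} 60  {0,1,4,5,6,7} 60  {1,2,4,5,6,7} 60  {1,3,4,5,6,7} 90  {2,3,4,5,6,7} 60
  if 0:y drops first: 210 orders
  if 2:x drops first: 210 orders
  if 3:a drops first: 140 orders
heap linearizations: 560

560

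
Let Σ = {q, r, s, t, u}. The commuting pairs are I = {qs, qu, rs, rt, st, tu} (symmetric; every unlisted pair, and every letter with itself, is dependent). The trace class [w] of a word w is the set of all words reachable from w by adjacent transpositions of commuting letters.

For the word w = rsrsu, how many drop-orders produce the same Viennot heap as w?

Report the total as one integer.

6

0(r) covers ∅
1(s) covers ∅
2(r) covers 0:r
3(s) covers 1:s
4(u) covers 2:r, 3:s
floor of heap: 0:r, 1:s
completions by unplaced set U, small U first (add the entries for U minus each lowest piece of U):
  |U|=1: {4}:1
  |U|=2: {2,4}:1  {3,4}:1
  |U|=3: {0,2,4}:1  {1,3,4}:1  {2,3,4}:2
  start at 0(r): 3
  start at 1(s): 3
sum over floor = 6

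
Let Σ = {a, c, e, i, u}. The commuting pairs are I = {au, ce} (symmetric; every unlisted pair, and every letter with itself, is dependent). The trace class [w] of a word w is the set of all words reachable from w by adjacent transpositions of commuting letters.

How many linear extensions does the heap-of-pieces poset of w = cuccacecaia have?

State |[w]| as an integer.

3

#0=c has no predecessor
#1=u depends on [0:c]
#2=c depends on [1:u]
#3=c depends on [2:c]
#4=a depends on [3:c]
#5=c depends on [4:a]
#6=e depends on [4:a]
#7=c depends on [5:c]
#8=a depends on [6:e, 7:c]
#9=i depends on [8:a]
#10=a depends on [9:i]
sources: [0:c]
N(rest) = Σ N(rest − s) over sources s of rest; N(one piece) = 1:
  size 1 → [10]=1
  size 2 → [9,10]=1
  size 3 → [8,9,10]=1
  size 4 → [6,8,9,10]=1  [7,8,9,10]=1
  size 5 → [5,7,8,9,10]=1  [6,7,8,9,10]=2
  size 6 → [5,6,7,8,9,10]=3
  size 7 → [4,5,6,7,8,9,10]=3
  size 8 → [3,4,5,6,7,8,9,10]=3
  size 9 → [2,3,4,5,6,7,8,9,10]=3
  first=0(c) contributes 3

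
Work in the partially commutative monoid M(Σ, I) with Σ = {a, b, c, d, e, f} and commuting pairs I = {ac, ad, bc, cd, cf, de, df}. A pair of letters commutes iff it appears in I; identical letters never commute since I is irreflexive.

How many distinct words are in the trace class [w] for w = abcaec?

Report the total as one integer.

4

piece 0:a — minimal
piece 1:b rests on {0:a}
piece 2:c — minimal
piece 3:a rests on {1:b}
piece 4:e rests on {2:c, 3:a}
piece 5:c rests on {4:e}
minimal pieces: {0:a, 2:c}
ways to finish when only these pieces remain (= sum over removing one remaining piece with nothing left below it):
  1 left: {5}→1
  2 left: {4,5}→1
  3 left: {2,4,5}→1  {3,4,5}→1
  4 left: {1,3,4,5}→1  {2,3,4,5}→2
  placing 0:a first → 3 extensions
  placing 2:c first → 1 extensions
total linear extensions = 4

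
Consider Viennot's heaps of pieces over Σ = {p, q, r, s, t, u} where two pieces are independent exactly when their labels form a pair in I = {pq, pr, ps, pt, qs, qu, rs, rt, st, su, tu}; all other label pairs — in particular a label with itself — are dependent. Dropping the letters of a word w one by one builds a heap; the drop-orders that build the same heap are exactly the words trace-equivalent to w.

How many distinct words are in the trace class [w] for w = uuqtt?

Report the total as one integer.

piece 0:u — minimal
piece 1:u rests on {0:u}
piece 2:q — minimal
piece 3:t rests on {2:q}
piece 4:t rests on {3:t}
minimal pieces: {0:u, 2:q}
ways to finish when only these pieces remain (= sum over removing one remaining piece with nothing left below it):
  1 left: {1}→1  {4}→1
  2 left: {0,1}→1  {1,4}→2  {3,4}→1
  3 left: {0,1,4}→3  {1,3,4}→3  {2,3,4}→1
  placing 0:u first → 4 extensions
  placing 2:q first → 6 extensions
total linear extensions = 10

10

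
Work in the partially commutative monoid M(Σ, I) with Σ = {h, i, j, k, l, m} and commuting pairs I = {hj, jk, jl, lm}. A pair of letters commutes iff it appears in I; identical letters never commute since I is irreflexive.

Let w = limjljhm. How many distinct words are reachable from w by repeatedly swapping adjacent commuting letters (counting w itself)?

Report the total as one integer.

piece 0:l — minimal
piece 1:i rests on {0:l}
piece 2:m rests on {1:i}
piece 3:j rests on {2:m}
piece 4:l rests on {1:i}
piece 5:j rests on {3:j}
piece 6:h rests on {2:m, 4:l}
piece 7:m rests on {5:j, 6:h}
minimal pieces: {0:l}
ways to finish when only these pieces remain (= sum over removing one remaining piece with nothing left below it):
  1 left: {7}→1
  2 left: {5,7}→1  {6,7}→1
  3 left: {3,5,7}→1  {4,6,7}→1  {5,6,7}→2
  4 left: {3,5,6,7}→3  {4,5,6,7}→3
  5 left: {2,3,5,6,7}→3  {3,4,5,6,7}→6
  6 left: {2,3,4,5,6,7}→9
  placing 0:l first → 9 extensions

9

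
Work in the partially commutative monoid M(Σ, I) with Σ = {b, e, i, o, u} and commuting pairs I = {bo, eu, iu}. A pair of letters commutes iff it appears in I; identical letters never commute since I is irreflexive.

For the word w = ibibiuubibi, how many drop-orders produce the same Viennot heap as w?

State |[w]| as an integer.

3

drop 0:i onto floor
drop 1:b onto {0:i}
drop 2:i onto {1:b}
drop 3:b onto {2:i}
drop 4:i onto {3:b}
drop 5:u onto {3:b}
drop 6:u onto {5:u}
drop 7:b onto {4:i, 6:u}
drop 8:i onto {7:b}
drop 9:b onto {8:i}
drop 10:i onto {9:b}
ground layer = {0:i}
drop-orders for the pieces not yet dropped (sum over which currently-grounded one goes next):
  1 to go: {10} 1
  2 to go: {9,10} 1
  3 to go: {8,9,10} 1
  4 to go: {7,8,9,10} 1
  5 to go: {4,7,8,9,10} 1  {6,7,8,9,10} 1
  6 to go: {4,6,7,8,9,10} 2  {5,6,7,8,9,10} 1
  7 to go: {4,5,6,7,8,9,10} 3
  8 to go: {3,4,5,6,7,8,9,10} 3
  9 to go: {2,3,4,5,6,7,8,9,10} 3
  if 0:i drops first: 3 orders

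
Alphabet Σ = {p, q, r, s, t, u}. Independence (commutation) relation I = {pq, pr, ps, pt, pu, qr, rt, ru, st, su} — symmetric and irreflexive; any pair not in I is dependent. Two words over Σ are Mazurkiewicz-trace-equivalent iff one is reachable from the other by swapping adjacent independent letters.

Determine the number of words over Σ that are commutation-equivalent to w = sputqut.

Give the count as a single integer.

21

#0=s has no predecessor
#1=p has no predecessor
#2=u has no predecessor
#3=t depends on [2:u]
#4=q depends on [0:s, 3:t]
#5=u depends on [4:q]
#6=t depends on [5:u]
sources: [0:s, 1:p, 2:u]
N(rest) = Σ N(rest − s) over sources s of rest; N(one piece) = 1:
  size 1 → [1]=1  [6]=1
  size 2 → [1,6]=2  [5,6]=1
  size 3 → [1,5,6]=3  [4,5,6]=1
  size 4 → [0,4,5,6]=1  [1,4,5,6]=4  [3,4,5,6]=1
  size 5 → [0,1,4,5,6]=5  [0,3,4,5,6]=2  [1,3,4,5,6]=5  [2,3,4,5,6]=1
  first=0(s) contributes 6
  first=1(p) contributes 3
  first=2(u) contributes 12
|[w]| = 21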